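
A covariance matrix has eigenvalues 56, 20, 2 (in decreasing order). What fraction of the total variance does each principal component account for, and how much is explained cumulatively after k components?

Step 1 — total variance = trace(Sigma) = Σ λ_i = 56 + 20 + 2 = 78.

Step 2 — fraction explained by component i = λ_i / Σ λ:
  PC1: 56/78 = 0.7179
  PC2: 20/78 = 0.2564
  PC3: 2/78 = 0.0256

Step 3 — cumulative fraction after k components = (λ_1 + ... + λ_k) / Σ λ:
  k = 1: 56/78 = 0.7179
  k = 2: (56 + 20)/78 = 76/78 = 0.9744
  k = 3: (56 + 20 + 2)/78 = 78/78 = 1

Summary (fraction, with percent):

explained: PC1 0.7179 (71.79%), PC2 0.2564 (25.64%), PC3 0.0256 (2.56%);  cumulative: 0.7179, 0.9744, 1


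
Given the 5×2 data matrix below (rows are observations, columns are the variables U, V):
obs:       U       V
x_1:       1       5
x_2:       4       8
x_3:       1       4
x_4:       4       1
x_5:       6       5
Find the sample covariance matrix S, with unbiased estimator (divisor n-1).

Step 1 — column means:
  mean(U) = (1 + 4 + 1 + 4 + 6) / 5 = 16/5 = 3.2
  mean(V) = (5 + 8 + 4 + 1 + 5) / 5 = 23/5 = 4.6

Step 2 — sample covariance S[i,j] = (1/(n-1)) · Σ_k (x_{k,i} - mean_i) · (x_{k,j} - mean_j), with n-1 = 4.
  S[U,U] = ((-2.2)·(-2.2) + (0.8)·(0.8) + (-2.2)·(-2.2) + (0.8)·(0.8) + (2.8)·(2.8)) / 4 = 18.8/4 = 4.7
  S[U,V] = ((-2.2)·(0.4) + (0.8)·(3.4) + (-2.2)·(-0.6) + (0.8)·(-3.6) + (2.8)·(0.4)) / 4 = 1.4/4 = 0.35
  S[V,V] = ((0.4)·(0.4) + (3.4)·(3.4) + (-0.6)·(-0.6) + (-3.6)·(-3.6) + (0.4)·(0.4)) / 4 = 25.2/4 = 6.3

S is symmetric (S[j,i] = S[i,j]). Assembling:

S = [[4.7, 0.35],
 [0.35, 6.3]]


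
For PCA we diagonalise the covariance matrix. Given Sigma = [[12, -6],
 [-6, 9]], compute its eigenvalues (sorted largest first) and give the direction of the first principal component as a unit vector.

Step 1 — characteristic polynomial of 2×2 Sigma:
  det(Sigma - λI) = λ² - trace · λ + det = 0.
  trace = 12 + 9 = 21, det = 12·9 - (-6)² = 72.
Step 2 — discriminant:
  Δ = trace² - 4·det = 441 - 288 = 153.
Step 3 — eigenvalues:
  λ = (trace ± √Δ)/2 = (21 ± 12.3693)/2,
  λ_1 = 16.6847,  λ_2 = 4.3153.

Step 4 — unit eigenvector for λ_1: solve (Sigma - λ_1 I)v = 0. First row:
  (12 - 16.6847)·v_x + (-6)·v_y = 0, i.e. (-4.6847)·v_x + (-6)·v_y = 0,
  so v ∝ (b, λ_1 - a) = (-6, 4.6847); multiply by -1 so the first entry is positive: u = (6, -4.6847).
  ||u|| = √((6)² + (-4.6847)²) = √(57.946) ≈ 7.6122,
  v_1 = u/||u|| ≈ (0.7882, -0.6154) (||v_1|| = 1).

λ_1 = 16.6847,  λ_2 = 4.3153;  v_1 ≈ (0.7882, -0.6154)


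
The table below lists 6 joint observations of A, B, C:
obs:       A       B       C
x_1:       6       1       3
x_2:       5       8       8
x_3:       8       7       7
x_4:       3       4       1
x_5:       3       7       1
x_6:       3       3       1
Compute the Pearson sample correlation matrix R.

Step 1 — column means:
  mean(A) = (6 + 5 + 8 + 3 + 3 + 3) / 6 = 28/6 = 4.6667
  mean(B) = (1 + 8 + 7 + 4 + 7 + 3) / 6 = 30/6 = 5
  mean(C) = (3 + 8 + 7 + 1 + 1 + 1) / 6 = 21/6 = 3.5

Step 2 — sample variances and covariances s[i,j] = (1/(n-1)) · Σ_k (x_{k,i} - mean_i) · (x_{k,j} - mean_j), with n-1 = 5:
  s[A,A] = ((1.3333)·(1.3333) + (0.3333)·(0.3333) + (3.3333)·(3.3333) + (-1.6667)·(-1.6667) + (-1.6667)·(-1.6667) + (-1.6667)·(-1.6667)) / 5 = 21.3333/5 = 4.2667
  s[A,B] = ((1.3333)·(-4) + (0.3333)·(3) + (3.3333)·(2) + (-1.6667)·(-1) + (-1.6667)·(2) + (-1.6667)·(-2)) / 5 = 4/5 = 0.8
  s[A,C] = ((1.3333)·(-0.5) + (0.3333)·(4.5) + (3.3333)·(3.5) + (-1.6667)·(-2.5) + (-1.6667)·(-2.5) + (-1.6667)·(-2.5)) / 5 = 25/5 = 5
  s[B,B] = ((-4)·(-4) + (3)·(3) + (2)·(2) + (-1)·(-1) + (2)·(2) + (-2)·(-2)) / 5 = 38/5 = 7.6
  s[B,C] = ((-4)·(-0.5) + (3)·(4.5) + (2)·(3.5) + (-1)·(-2.5) + (2)·(-2.5) + (-2)·(-2.5)) / 5 = 25/5 = 5
  s[C,C] = ((-0.5)·(-0.5) + (4.5)·(4.5) + (3.5)·(3.5) + (-2.5)·(-2.5) + (-2.5)·(-2.5) + (-2.5)·(-2.5)) / 5 = 51.5/5 = 10.3
  Sample standard deviations s_i = √(s[i,i]):
  s(A) = √(4.2667) = 2.0656
  s(B) = √(7.6) = 2.7568
  s(C) = √(10.3) = 3.2094

Step 3 — r_{ij} = s_{ij} / (s_i · s_j):
  r[A,A] = 1 (diagonal).
  r[A,B] = 0.8 / (2.0656 · 2.7568) = 0.8 / 5.6944 = 0.1405
  r[A,C] = 5 / (2.0656 · 3.2094) = 5 / 6.6292 = 0.7542
  r[B,B] = 1 (diagonal).
  r[B,C] = 5 / (2.7568 · 3.2094) = 5 / 8.8476 = 0.5651
  r[C,C] = 1 (diagonal).

R is symmetric with unit diagonal. Assembling:

R = [[1, 0.1405, 0.7542],
 [0.1405, 1, 0.5651],
 [0.7542, 0.5651, 1]]


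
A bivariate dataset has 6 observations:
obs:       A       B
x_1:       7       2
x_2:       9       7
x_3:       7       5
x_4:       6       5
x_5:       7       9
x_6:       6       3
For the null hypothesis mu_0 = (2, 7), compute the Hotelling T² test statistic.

Step 1 — sample mean vector:
  mean(A) = (7 + 9 + 7 + 6 + 7 + 6) / 6 = 42/6 = 7
  mean(B) = (2 + 7 + 5 + 5 + 9 + 3) / 6 = 31/6 = 5.1667
  x̄ = (7, 5.1667),  deviation x̄ - mu_0 = (7, 5.1667) - (2, 7) = (5, -1.8333).

Step 2 — sample covariance matrix, S[i,j] = (1/(n-1)) · Σ_k (x_{k,i} - mean_i) · (x_{k,j} - mean_j), divisor n-1 = 5:
  S[A,A] = ((0)·(0) + (2)·(2) + (0)·(0) + (-1)·(-1) + (0)·(0) + (-1)·(-1)) / 5 = 6/5 = 1.2
  S[A,B] = ((0)·(-3.1667) + (2)·(1.8333) + (0)·(-0.1667) + (-1)·(-0.1667) + (0)·(3.8333) + (-1)·(-2.1667)) / 5 = 6/5 = 1.2
  S[B,B] = ((-3.1667)·(-3.1667) + (1.8333)·(1.8333) + (-0.1667)·(-0.1667) + (-0.1667)·(-0.1667) + (3.8333)·(3.8333) + (-2.1667)·(-2.1667)) / 5 = 32.8333/5 = 6.5667
  S = [[1.2, 1.2],
 [1.2, 6.5667]].

Step 3 — invert S. det(S) = 1.2·6.5667 - (1.2)² = 6.44.
  S^{-1} = (1/det) · [[d, -b], [-b, a]] = [[1.0197, -0.1863],
 [-0.1863, 0.1863]].

Step 4 — quadratic form (x̄ - mu_0)^T · S^{-1} · (x̄ - mu_0):
  S^{-1} · (x̄ - mu_0) = (5.44, -1.2733),
  (x̄ - mu_0)^T · [...] = (5)·(5.44) + (-1.8333)·(-1.2733) = 29.5342.

Step 5 — scale by n: T² = 6 · 29.5342 = 177.205.

T² ≈ 177.205


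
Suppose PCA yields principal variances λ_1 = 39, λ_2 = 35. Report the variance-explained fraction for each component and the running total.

Step 1 — total variance = trace(Sigma) = Σ λ_i = 39 + 35 = 74.

Step 2 — fraction explained by component i = λ_i / Σ λ:
  PC1: 39/74 = 0.527
  PC2: 35/74 = 0.473

Step 3 — cumulative fraction after k components = (λ_1 + ... + λ_k) / Σ λ:
  k = 1: 39/74 = 0.527
  k = 2: (39 + 35)/74 = 74/74 = 1

Summary (fraction, with percent):

explained: PC1 0.527 (52.7%), PC2 0.473 (47.3%);  cumulative: 0.527, 1


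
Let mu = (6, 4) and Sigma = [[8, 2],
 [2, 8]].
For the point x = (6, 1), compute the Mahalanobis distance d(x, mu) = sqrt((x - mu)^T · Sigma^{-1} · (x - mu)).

Step 1 — centre the observation: (x - mu) = (0, -3).

Step 2 — invert Sigma. det(Sigma) = 8·8 - (2)² = 60.
  Sigma^{-1} = (1/det) · [[d, -b], [-b, a]] = [[0.1333, -0.0333],
 [-0.0333, 0.1333]].

Step 3 — form the quadratic (x - mu)^T · Sigma^{-1} · (x - mu):
  Sigma^{-1} · (x - mu) = (0.1, -0.4).
  (x - mu)^T · [Sigma^{-1} · (x - mu)] = (0)·(0.1) + (-3)·(-0.4) = 1.2.

Step 4 — take square root: d = √(1.2) ≈ 1.0954.

d(x, mu) = √(1.2) ≈ 1.0954


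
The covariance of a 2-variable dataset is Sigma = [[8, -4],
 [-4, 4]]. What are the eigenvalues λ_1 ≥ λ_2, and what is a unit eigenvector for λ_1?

Step 1 — characteristic polynomial of 2×2 Sigma:
  det(Sigma - λI) = λ² - trace · λ + det = 0.
  trace = 8 + 4 = 12, det = 8·4 - (-4)² = 16.
Step 2 — discriminant:
  Δ = trace² - 4·det = 144 - 64 = 80.
Step 3 — eigenvalues:
  λ = (trace ± √Δ)/2 = (12 ± 8.9443)/2,
  λ_1 = 10.4721,  λ_2 = 1.5279.

Step 4 — unit eigenvector for λ_1: solve (Sigma - λ_1 I)v = 0. First row:
  (8 - 10.4721)·v_x + (-4)·v_y = 0, i.e. (-2.4721)·v_x + (-4)·v_y = 0,
  so v ∝ (b, λ_1 - a) = (-4, 2.4721); multiply by -1 so the first entry is positive: u = (4, -2.4721).
  ||u|| = √((4)² + (-2.4721)²) = √(22.1115) ≈ 4.7023,
  v_1 = u/||u|| ≈ (0.8507, -0.5257) (||v_1|| = 1).

λ_1 = 10.4721,  λ_2 = 1.5279;  v_1 ≈ (0.8507, -0.5257)


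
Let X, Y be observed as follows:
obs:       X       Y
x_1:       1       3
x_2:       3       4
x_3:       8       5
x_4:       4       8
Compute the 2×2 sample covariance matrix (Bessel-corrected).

Step 1 — column means:
  mean(X) = (1 + 3 + 8 + 4) / 4 = 16/4 = 4
  mean(Y) = (3 + 4 + 5 + 8) / 4 = 20/4 = 5

Step 2 — sample covariance S[i,j] = (1/(n-1)) · Σ_k (x_{k,i} - mean_i) · (x_{k,j} - mean_j), with n-1 = 3.
  S[X,X] = ((-3)·(-3) + (-1)·(-1) + (4)·(4) + (0)·(0)) / 3 = 26/3 = 8.6667
  S[X,Y] = ((-3)·(-2) + (-1)·(-1) + (4)·(0) + (0)·(3)) / 3 = 7/3 = 2.3333
  S[Y,Y] = ((-2)·(-2) + (-1)·(-1) + (0)·(0) + (3)·(3)) / 3 = 14/3 = 4.6667

S is symmetric (S[j,i] = S[i,j]). Assembling:

S = [[8.6667, 2.3333],
 [2.3333, 4.6667]]


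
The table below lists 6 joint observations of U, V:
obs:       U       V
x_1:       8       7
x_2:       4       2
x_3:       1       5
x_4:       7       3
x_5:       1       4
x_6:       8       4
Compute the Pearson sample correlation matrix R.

Step 1 — column means:
  mean(U) = (8 + 4 + 1 + 7 + 1 + 8) / 6 = 29/6 = 4.8333
  mean(V) = (7 + 2 + 5 + 3 + 4 + 4) / 6 = 25/6 = 4.1667

Step 2 — sample variances and covariances s[i,j] = (1/(n-1)) · Σ_k (x_{k,i} - mean_i) · (x_{k,j} - mean_j), with n-1 = 5:
  s[U,U] = ((3.1667)·(3.1667) + (-0.8333)·(-0.8333) + (-3.8333)·(-3.8333) + (2.1667)·(2.1667) + (-3.8333)·(-3.8333) + (3.1667)·(3.1667)) / 5 = 54.8333/5 = 10.9667
  s[U,V] = ((3.1667)·(2.8333) + (-0.8333)·(-2.1667) + (-3.8333)·(0.8333) + (2.1667)·(-1.1667) + (-3.8333)·(-0.1667) + (3.1667)·(-0.1667)) / 5 = 5.1667/5 = 1.0333
  s[V,V] = ((2.8333)·(2.8333) + (-2.1667)·(-2.1667) + (0.8333)·(0.8333) + (-1.1667)·(-1.1667) + (-0.1667)·(-0.1667) + (-0.1667)·(-0.1667)) / 5 = 14.8333/5 = 2.9667
  Sample standard deviations s_i = √(s[i,i]):
  s(U) = √(10.9667) = 3.3116
  s(V) = √(2.9667) = 1.7224

Step 3 — r_{ij} = s_{ij} / (s_i · s_j):
  r[U,U] = 1 (diagonal).
  r[U,V] = 1.0333 / (3.3116 · 1.7224) = 1.0333 / 5.7039 = 0.1812
  r[V,V] = 1 (diagonal).

R is symmetric with unit diagonal. Assembling:

R = [[1, 0.1812],
 [0.1812, 1]]


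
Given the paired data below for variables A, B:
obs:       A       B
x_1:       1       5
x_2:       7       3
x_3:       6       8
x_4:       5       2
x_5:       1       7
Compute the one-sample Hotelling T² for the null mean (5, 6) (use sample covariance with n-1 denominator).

Step 1 — sample mean vector:
  mean(A) = (1 + 7 + 6 + 5 + 1) / 5 = 20/5 = 4
  mean(B) = (5 + 3 + 8 + 2 + 7) / 5 = 25/5 = 5
  x̄ = (4, 5),  deviation x̄ - mu_0 = (4, 5) - (5, 6) = (-1, -1).

Step 2 — sample covariance matrix, S[i,j] = (1/(n-1)) · Σ_k (x_{k,i} - mean_i) · (x_{k,j} - mean_j), divisor n-1 = 4:
  S[A,A] = ((-3)·(-3) + (3)·(3) + (2)·(2) + (1)·(1) + (-3)·(-3)) / 4 = 32/4 = 8
  S[A,B] = ((-3)·(0) + (3)·(-2) + (2)·(3) + (1)·(-3) + (-3)·(2)) / 4 = -9/4 = -2.25
  S[B,B] = ((0)·(0) + (-2)·(-2) + (3)·(3) + (-3)·(-3) + (2)·(2)) / 4 = 26/4 = 6.5
  S = [[8, -2.25],
 [-2.25, 6.5]].

Step 3 — invert S. det(S) = 8·6.5 - (-2.25)² = 46.9375.
  S^{-1} = (1/det) · [[d, -b], [-b, a]] = [[0.1385, 0.0479],
 [0.0479, 0.1704]].

Step 4 — quadratic form (x̄ - mu_0)^T · S^{-1} · (x̄ - mu_0):
  S^{-1} · (x̄ - mu_0) = (-0.1864, -0.2184),
  (x̄ - mu_0)^T · [...] = (-1)·(-0.1864) + (-1)·(-0.2184) = 0.4048.

Step 5 — scale by n: T² = 5 · 0.4048 = 2.024.

T² ≈ 2.024


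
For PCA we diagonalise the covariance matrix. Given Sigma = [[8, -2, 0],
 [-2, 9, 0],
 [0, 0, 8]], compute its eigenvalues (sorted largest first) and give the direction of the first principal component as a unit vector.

Step 1 — characteristic polynomial p(λ) = det(λI - Sigma) = λ³ - tr·λ² + c_1·λ - det, where tr = trace, c_1 = sum of the principal 2×2 minors, det = det(Sigma):
  tr = 8 + 9 + 8 = 25,
  c_1 = (8·9 - (-2)²) + (8·8 - (0)²) + (9·8 - (0)²) = 68 + 64 + 72 = 204,
  det = 8·(9·8 - (0)²) - (-2)·((-2)·8 - (0)·(0)) + (0)·((-2)·(0) - 9·(0)) = 8·(72) - (-2)·(-16) + (0)·(0) = 544.
  So p(λ) = λ³ - 25λ² + 204λ - 544.
Step 2 — look for an integer root (rational root theorem: any rational root is an integer divisor of 544). Testing λ = 8:
  p(8) = 512 - 1600 + 1632 - 544 = 0  ✓
  Dividing out (λ - 8): p(λ) = (λ - 8)(λ² - 17λ + 68).
Step 3 — remaining eigenvalues from the quadratic λ² - 17λ + 68 = 0:
  Δ = 17² - 4·68 = 289 - 272 = 17,  λ = (17 ± √17)/2 = (17 ± 4.1231)/2 ≈ 10.5616 or 6.4384.
  Sorted: λ_1 = 10.5616,  λ_2 = 8,  λ_3 = 6.4384  (check: sum = 25 = tr ✓).

Step 4 — unit eigenvector for λ_1 ≈ 10.5616: v spans the null space of (Sigma - λ_1 I), whose rows are
  r_1 = (-2.5616, -2, 0),  r_2 = (-2, -1.5616, 0),  r_3 = (0, 0, -2.5616).
  v is orthogonal to every row, so take v ∝ r_1 × r_3 = ((-2)·(-2.5616) - (0)·(0), (0)·(0) - (-2.5616)·(-2.5616), (-2.5616)·(0) - (-2)·(0)) ≈ (5.1231, -6.5616, 0).
  Let u = (5.1231, -6.5616, 0).
  ||u|| = √((5.1231)² + (-6.5616)² + (0)²) = √(69.3002) ≈ 8.3247,  v_1 = u/||u|| ≈ (0.6154, -0.7882, 0) (||v_1|| = 1).

λ_1 = 10.5616,  λ_2 = 8,  λ_3 = 6.4384;  v_1 ≈ (0.6154, -0.7882, 0)


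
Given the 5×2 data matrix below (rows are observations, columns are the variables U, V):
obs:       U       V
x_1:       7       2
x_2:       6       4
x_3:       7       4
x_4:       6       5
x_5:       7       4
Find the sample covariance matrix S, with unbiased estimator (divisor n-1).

Step 1 — column means:
  mean(U) = (7 + 6 + 7 + 6 + 7) / 5 = 33/5 = 6.6
  mean(V) = (2 + 4 + 4 + 5 + 4) / 5 = 19/5 = 3.8

Step 2 — sample covariance S[i,j] = (1/(n-1)) · Σ_k (x_{k,i} - mean_i) · (x_{k,j} - mean_j), with n-1 = 4.
  S[U,U] = ((0.4)·(0.4) + (-0.6)·(-0.6) + (0.4)·(0.4) + (-0.6)·(-0.6) + (0.4)·(0.4)) / 4 = 1.2/4 = 0.3
  S[U,V] = ((0.4)·(-1.8) + (-0.6)·(0.2) + (0.4)·(0.2) + (-0.6)·(1.2) + (0.4)·(0.2)) / 4 = -1.4/4 = -0.35
  S[V,V] = ((-1.8)·(-1.8) + (0.2)·(0.2) + (0.2)·(0.2) + (1.2)·(1.2) + (0.2)·(0.2)) / 4 = 4.8/4 = 1.2

S is symmetric (S[j,i] = S[i,j]). Assembling:

S = [[0.3, -0.35],
 [-0.35, 1.2]]


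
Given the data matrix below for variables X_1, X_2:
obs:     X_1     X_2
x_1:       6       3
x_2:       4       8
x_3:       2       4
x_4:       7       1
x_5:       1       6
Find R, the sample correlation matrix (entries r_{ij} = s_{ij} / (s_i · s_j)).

Step 1 — column means:
  mean(X_1) = (6 + 4 + 2 + 7 + 1) / 5 = 20/5 = 4
  mean(X_2) = (3 + 8 + 4 + 1 + 6) / 5 = 22/5 = 4.4

Step 2 — sample variances and covariances s[i,j] = (1/(n-1)) · Σ_k (x_{k,i} - mean_i) · (x_{k,j} - mean_j), with n-1 = 4:
  s[X_1,X_1] = ((2)·(2) + (0)·(0) + (-2)·(-2) + (3)·(3) + (-3)·(-3)) / 4 = 26/4 = 6.5
  s[X_1,X_2] = ((2)·(-1.4) + (0)·(3.6) + (-2)·(-0.4) + (3)·(-3.4) + (-3)·(1.6)) / 4 = -17/4 = -4.25
  s[X_2,X_2] = ((-1.4)·(-1.4) + (3.6)·(3.6) + (-0.4)·(-0.4) + (-3.4)·(-3.4) + (1.6)·(1.6)) / 4 = 29.2/4 = 7.3
  Sample standard deviations s_i = √(s[i,i]):
  s(X_1) = √(6.5) = 2.5495
  s(X_2) = √(7.3) = 2.7019

Step 3 — r_{ij} = s_{ij} / (s_i · s_j):
  r[X_1,X_1] = 1 (diagonal).
  r[X_1,X_2] = -4.25 / (2.5495 · 2.7019) = -4.25 / 6.8884 = -0.617
  r[X_2,X_2] = 1 (diagonal).

R is symmetric with unit diagonal. Assembling:

R = [[1, -0.617],
 [-0.617, 1]]


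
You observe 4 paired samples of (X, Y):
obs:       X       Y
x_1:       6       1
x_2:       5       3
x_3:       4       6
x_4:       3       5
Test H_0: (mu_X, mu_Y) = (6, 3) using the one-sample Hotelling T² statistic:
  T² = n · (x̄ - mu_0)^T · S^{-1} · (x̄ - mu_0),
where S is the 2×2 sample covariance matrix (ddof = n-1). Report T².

Step 1 — sample mean vector:
  mean(X) = (6 + 5 + 4 + 3) / 4 = 18/4 = 4.5
  mean(Y) = (1 + 3 + 6 + 5) / 4 = 15/4 = 3.75
  x̄ = (4.5, 3.75),  deviation x̄ - mu_0 = (4.5, 3.75) - (6, 3) = (-1.5, 0.75).

Step 2 — sample covariance matrix, S[i,j] = (1/(n-1)) · Σ_k (x_{k,i} - mean_i) · (x_{k,j} - mean_j), divisor n-1 = 3:
  S[X,X] = ((1.5)·(1.5) + (0.5)·(0.5) + (-0.5)·(-0.5) + (-1.5)·(-1.5)) / 3 = 5/3 = 1.6667
  S[X,Y] = ((1.5)·(-2.75) + (0.5)·(-0.75) + (-0.5)·(2.25) + (-1.5)·(1.25)) / 3 = -7.5/3 = -2.5
  S[Y,Y] = ((-2.75)·(-2.75) + (-0.75)·(-0.75) + (2.25)·(2.25) + (1.25)·(1.25)) / 3 = 14.75/3 = 4.9167
  S = [[1.6667, -2.5],
 [-2.5, 4.9167]].

Step 3 — invert S. det(S) = 1.6667·4.9167 - (-2.5)² = 1.9444.
  S^{-1} = (1/det) · [[d, -b], [-b, a]] = [[2.5286, 1.2857],
 [1.2857, 0.8571]].

Step 4 — quadratic form (x̄ - mu_0)^T · S^{-1} · (x̄ - mu_0):
  S^{-1} · (x̄ - mu_0) = (-2.8286, -1.2857),
  (x̄ - mu_0)^T · [...] = (-1.5)·(-2.8286) + (0.75)·(-1.2857) = 3.2786.

Step 5 — scale by n: T² = 4 · 3.2786 = 13.1143.

T² ≈ 13.1143


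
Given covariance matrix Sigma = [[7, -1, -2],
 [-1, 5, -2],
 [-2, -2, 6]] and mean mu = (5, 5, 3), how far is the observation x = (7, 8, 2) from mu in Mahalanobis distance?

Step 1 — centre the observation: (x - mu) = (2, 3, -1).

Step 2 — invert Sigma (cofactor / det for 3×3, or solve directly):
  Sigma^{-1} = [[0.1757, 0.0676, 0.0811],
 [0.0676, 0.2568, 0.1081],
 [0.0811, 0.1081, 0.2297]].

Step 3 — form the quadratic (x - mu)^T · Sigma^{-1} · (x - mu):
  Sigma^{-1} · (x - mu) = (0.473, 0.7973, 0.2568).
  (x - mu)^T · [Sigma^{-1} · (x - mu)] = (2)·(0.473) + (3)·(0.7973) + (-1)·(0.2568) = 3.0811.

Step 4 — take square root: d = √(3.0811) ≈ 1.7553.

d(x, mu) = √(3.0811) ≈ 1.7553


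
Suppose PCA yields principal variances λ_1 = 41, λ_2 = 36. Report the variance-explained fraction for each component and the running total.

Step 1 — total variance = trace(Sigma) = Σ λ_i = 41 + 36 = 77.

Step 2 — fraction explained by component i = λ_i / Σ λ:
  PC1: 41/77 = 0.5325
  PC2: 36/77 = 0.4675

Step 3 — cumulative fraction after k components = (λ_1 + ... + λ_k) / Σ λ:
  k = 1: 41/77 = 0.5325
  k = 2: (41 + 36)/77 = 77/77 = 1

Summary (fraction, with percent):

explained: PC1 0.5325 (53.25%), PC2 0.4675 (46.75%);  cumulative: 0.5325, 1


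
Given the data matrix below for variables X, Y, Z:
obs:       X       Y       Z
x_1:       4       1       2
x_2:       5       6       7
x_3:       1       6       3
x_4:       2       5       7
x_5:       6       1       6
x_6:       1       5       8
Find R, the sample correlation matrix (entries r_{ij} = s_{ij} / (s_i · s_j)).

Step 1 — column means:
  mean(X) = (4 + 5 + 1 + 2 + 6 + 1) / 6 = 19/6 = 3.1667
  mean(Y) = (1 + 6 + 6 + 5 + 1 + 5) / 6 = 24/6 = 4
  mean(Z) = (2 + 7 + 3 + 7 + 6 + 8) / 6 = 33/6 = 5.5

Step 2 — sample variances and covariances s[i,j] = (1/(n-1)) · Σ_k (x_{k,i} - mean_i) · (x_{k,j} - mean_j), with n-1 = 5:
  s[X,X] = ((0.8333)·(0.8333) + (1.8333)·(1.8333) + (-2.1667)·(-2.1667) + (-1.1667)·(-1.1667) + (2.8333)·(2.8333) + (-2.1667)·(-2.1667)) / 5 = 22.8333/5 = 4.5667
  s[X,Y] = ((0.8333)·(-3) + (1.8333)·(2) + (-2.1667)·(2) + (-1.1667)·(1) + (2.8333)·(-3) + (-2.1667)·(1)) / 5 = -15/5 = -3
  s[X,Z] = ((0.8333)·(-3.5) + (1.8333)·(1.5) + (-2.1667)·(-2.5) + (-1.1667)·(1.5) + (2.8333)·(0.5) + (-2.1667)·(2.5)) / 5 = -0.5/5 = -0.1
  s[Y,Y] = ((-3)·(-3) + (2)·(2) + (2)·(2) + (1)·(1) + (-3)·(-3) + (1)·(1)) / 5 = 28/5 = 5.6
  s[Y,Z] = ((-3)·(-3.5) + (2)·(1.5) + (2)·(-2.5) + (1)·(1.5) + (-3)·(0.5) + (1)·(2.5)) / 5 = 11/5 = 2.2
  s[Z,Z] = ((-3.5)·(-3.5) + (1.5)·(1.5) + (-2.5)·(-2.5) + (1.5)·(1.5) + (0.5)·(0.5) + (2.5)·(2.5)) / 5 = 29.5/5 = 5.9
  Sample standard deviations s_i = √(s[i,i]):
  s(X) = √(4.5667) = 2.137
  s(Y) = √(5.6) = 2.3664
  s(Z) = √(5.9) = 2.429

Step 3 — r_{ij} = s_{ij} / (s_i · s_j):
  r[X,X] = 1 (diagonal).
  r[X,Y] = -3 / (2.137 · 2.3664) = -3 / 5.057 = -0.5932
  r[X,Z] = -0.1 / (2.137 · 2.429) = -0.1 / 5.1907 = -0.0193
  r[Y,Y] = 1 (diagonal).
  r[Y,Z] = 2.2 / (2.3664 · 2.429) = 2.2 / 5.748 = 0.3827
  r[Z,Z] = 1 (diagonal).

R is symmetric with unit diagonal. Assembling:

R = [[1, -0.5932, -0.0193],
 [-0.5932, 1, 0.3827],
 [-0.0193, 0.3827, 1]]


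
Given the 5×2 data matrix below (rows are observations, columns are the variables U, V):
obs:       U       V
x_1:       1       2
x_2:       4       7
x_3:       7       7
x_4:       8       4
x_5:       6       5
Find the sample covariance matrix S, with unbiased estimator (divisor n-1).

Step 1 — column means:
  mean(U) = (1 + 4 + 7 + 8 + 6) / 5 = 26/5 = 5.2
  mean(V) = (2 + 7 + 7 + 4 + 5) / 5 = 25/5 = 5

Step 2 — sample covariance S[i,j] = (1/(n-1)) · Σ_k (x_{k,i} - mean_i) · (x_{k,j} - mean_j), with n-1 = 4.
  S[U,U] = ((-4.2)·(-4.2) + (-1.2)·(-1.2) + (1.8)·(1.8) + (2.8)·(2.8) + (0.8)·(0.8)) / 4 = 30.8/4 = 7.7
  S[U,V] = ((-4.2)·(-3) + (-1.2)·(2) + (1.8)·(2) + (2.8)·(-1) + (0.8)·(0)) / 4 = 11/4 = 2.75
  S[V,V] = ((-3)·(-3) + (2)·(2) + (2)·(2) + (-1)·(-1) + (0)·(0)) / 4 = 18/4 = 4.5

S is symmetric (S[j,i] = S[i,j]). Assembling:

S = [[7.7, 2.75],
 [2.75, 4.5]]


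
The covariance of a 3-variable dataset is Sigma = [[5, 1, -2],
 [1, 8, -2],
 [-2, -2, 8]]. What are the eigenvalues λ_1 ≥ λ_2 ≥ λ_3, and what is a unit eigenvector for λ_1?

Step 1 — characteristic polynomial p(λ) = det(λI - Sigma) = λ³ - tr·λ² + c_1·λ - det, where tr = trace, c_1 = sum of the principal 2×2 minors, det = det(Sigma):
  tr = 5 + 8 + 8 = 21,
  c_1 = (5·8 - (1)²) + (5·8 - (-2)²) + (8·8 - (-2)²) = 39 + 36 + 60 = 135,
  det = 5·(8·8 - (-2)²) - (1)·((1)·8 - (-2)·(-2)) + (-2)·((1)·(-2) - 8·(-2)) = 5·(60) - (1)·(4) + (-2)·(14) = 268.
  So p(λ) = λ³ - 21λ² + 135λ - 268.
Step 2 — look for an integer root (rational root theorem: any rational root is an integer divisor of 268). Testing λ = 4:
  p(4) = 64 - 336 + 540 - 268 = 0  ✓
  Dividing out (λ - 4): p(λ) = (λ - 4)(λ² - 17λ + 67).
Step 3 — remaining eigenvalues from the quadratic λ² - 17λ + 67 = 0:
  Δ = 17² - 4·67 = 289 - 268 = 21,  λ = (17 ± √21)/2 = (17 ± 4.5826)/2 ≈ 10.7913 or 6.2087.
  Sorted: λ_1 = 10.7913,  λ_2 = 6.2087,  λ_3 = 4  (check: sum = 21 = tr ✓).

Step 4 — unit eigenvector for λ_1 ≈ 10.7913: v spans the null space of (Sigma - λ_1 I), whose rows are
  r_1 = (-5.7913, 1, -2),  r_2 = (1, -2.7913, -2),  r_3 = (-2, -2, -2.7913).
  v is orthogonal to every row, so take v ∝ r_1 × r_2 = ((1)·(-2) - (-2)·(-2.7913), (-2)·(1) - (-5.7913)·(-2), (-5.7913)·(-2.7913) - (1)·(1)) ≈ (-7.5826, -13.5826, 15.1652).
  Rescale (multiply by -1 so the first nonzero entry is positive): u = (7.5826, 13.5826, -15.1652).
  ||u|| = √((7.5826)² + (13.5826)² + (-15.1652)²) = √(471.9636) ≈ 21.7247,  v_1 = u/||u|| ≈ (0.349, 0.6252, -0.6981) (||v_1|| = 1).

λ_1 = 10.7913,  λ_2 = 6.2087,  λ_3 = 4;  v_1 ≈ (0.349, 0.6252, -0.6981)


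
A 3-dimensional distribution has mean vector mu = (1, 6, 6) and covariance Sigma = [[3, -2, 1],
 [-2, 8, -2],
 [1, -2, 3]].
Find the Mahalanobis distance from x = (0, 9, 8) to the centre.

Step 1 — centre the observation: (x - mu) = (-1, 3, 2).

Step 2 — invert Sigma (cofactor / det for 3×3, or solve directly):
  Sigma^{-1} = [[0.4167, 0.0833, -0.0833],
 [0.0833, 0.1667, 0.0833],
 [-0.0833, 0.0833, 0.4167]].

Step 3 — form the quadratic (x - mu)^T · Sigma^{-1} · (x - mu):
  Sigma^{-1} · (x - mu) = (-0.3333, 0.5833, 1.1667).
  (x - mu)^T · [Sigma^{-1} · (x - mu)] = (-1)·(-0.3333) + (3)·(0.5833) + (2)·(1.1667) = 4.4167.

Step 4 — take square root: d = √(4.4167) ≈ 2.1016.

d(x, mu) = √(4.4167) ≈ 2.1016


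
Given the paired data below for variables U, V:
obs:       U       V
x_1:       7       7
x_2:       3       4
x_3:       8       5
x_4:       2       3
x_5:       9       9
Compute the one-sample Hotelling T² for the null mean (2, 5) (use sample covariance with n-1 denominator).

Step 1 — sample mean vector:
  mean(U) = (7 + 3 + 8 + 2 + 9) / 5 = 29/5 = 5.8
  mean(V) = (7 + 4 + 5 + 3 + 9) / 5 = 28/5 = 5.6
  x̄ = (5.8, 5.6),  deviation x̄ - mu_0 = (5.8, 5.6) - (2, 5) = (3.8, 0.6).

Step 2 — sample covariance matrix, S[i,j] = (1/(n-1)) · Σ_k (x_{k,i} - mean_i) · (x_{k,j} - mean_j), divisor n-1 = 4:
  S[U,U] = ((1.2)·(1.2) + (-2.8)·(-2.8) + (2.2)·(2.2) + (-3.8)·(-3.8) + (3.2)·(3.2)) / 4 = 38.8/4 = 9.7
  S[U,V] = ((1.2)·(1.4) + (-2.8)·(-1.6) + (2.2)·(-0.6) + (-3.8)·(-2.6) + (3.2)·(3.4)) / 4 = 25.6/4 = 6.4
  S[V,V] = ((1.4)·(1.4) + (-1.6)·(-1.6) + (-0.6)·(-0.6) + (-2.6)·(-2.6) + (3.4)·(3.4)) / 4 = 23.2/4 = 5.8
  S = [[9.7, 6.4],
 [6.4, 5.8]].

Step 3 — invert S. det(S) = 9.7·5.8 - (6.4)² = 15.3.
  S^{-1} = (1/det) · [[d, -b], [-b, a]] = [[0.3791, -0.4183],
 [-0.4183, 0.634]].

Step 4 — quadratic form (x̄ - mu_0)^T · S^{-1} · (x̄ - mu_0):
  S^{-1} · (x̄ - mu_0) = (1.1895, -1.2092),
  (x̄ - mu_0)^T · [...] = (3.8)·(1.1895) + (0.6)·(-1.2092) = 3.7948.

Step 5 — scale by n: T² = 5 · 3.7948 = 18.9739.

T² ≈ 18.9739


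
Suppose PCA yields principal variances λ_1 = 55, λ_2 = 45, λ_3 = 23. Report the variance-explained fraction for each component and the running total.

Step 1 — total variance = trace(Sigma) = Σ λ_i = 55 + 45 + 23 = 123.

Step 2 — fraction explained by component i = λ_i / Σ λ:
  PC1: 55/123 = 0.4472
  PC2: 45/123 = 0.3659
  PC3: 23/123 = 0.187

Step 3 — cumulative fraction after k components = (λ_1 + ... + λ_k) / Σ λ:
  k = 1: 55/123 = 0.4472
  k = 2: (55 + 45)/123 = 100/123 = 0.813
  k = 3: (55 + 45 + 23)/123 = 123/123 = 1

Summary (fraction, with percent):

explained: PC1 0.4472 (44.72%), PC2 0.3659 (36.59%), PC3 0.187 (18.7%);  cumulative: 0.4472, 0.813, 1


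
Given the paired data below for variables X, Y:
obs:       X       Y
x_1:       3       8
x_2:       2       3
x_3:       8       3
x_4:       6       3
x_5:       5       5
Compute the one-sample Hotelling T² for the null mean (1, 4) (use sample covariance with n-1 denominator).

Step 1 — sample mean vector:
  mean(X) = (3 + 2 + 8 + 6 + 5) / 5 = 24/5 = 4.8
  mean(Y) = (8 + 3 + 3 + 3 + 5) / 5 = 22/5 = 4.4
  x̄ = (4.8, 4.4),  deviation x̄ - mu_0 = (4.8, 4.4) - (1, 4) = (3.8, 0.4).

Step 2 — sample covariance matrix, S[i,j] = (1/(n-1)) · Σ_k (x_{k,i} - mean_i) · (x_{k,j} - mean_j), divisor n-1 = 4:
  S[X,X] = ((-1.8)·(-1.8) + (-2.8)·(-2.8) + (3.2)·(3.2) + (1.2)·(1.2) + (0.2)·(0.2)) / 4 = 22.8/4 = 5.7
  S[X,Y] = ((-1.8)·(3.6) + (-2.8)·(-1.4) + (3.2)·(-1.4) + (1.2)·(-1.4) + (0.2)·(0.6)) / 4 = -8.6/4 = -2.15
  S[Y,Y] = ((3.6)·(3.6) + (-1.4)·(-1.4) + (-1.4)·(-1.4) + (-1.4)·(-1.4) + (0.6)·(0.6)) / 4 = 19.2/4 = 4.8
  S = [[5.7, -2.15],
 [-2.15, 4.8]].

Step 3 — invert S. det(S) = 5.7·4.8 - (-2.15)² = 22.7375.
  S^{-1} = (1/det) · [[d, -b], [-b, a]] = [[0.2111, 0.0946],
 [0.0946, 0.2507]].

Step 4 — quadratic form (x̄ - mu_0)^T · S^{-1} · (x̄ - mu_0):
  S^{-1} · (x̄ - mu_0) = (0.84, 0.4596),
  (x̄ - mu_0)^T · [...] = (3.8)·(0.84) + (0.4)·(0.4596) = 3.3759.

Step 5 — scale by n: T² = 5 · 3.3759 = 16.8796.

T² ≈ 16.8796


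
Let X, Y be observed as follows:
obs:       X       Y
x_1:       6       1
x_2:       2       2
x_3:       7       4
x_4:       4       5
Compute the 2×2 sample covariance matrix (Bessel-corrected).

Step 1 — column means:
  mean(X) = (6 + 2 + 7 + 4) / 4 = 19/4 = 4.75
  mean(Y) = (1 + 2 + 4 + 5) / 4 = 12/4 = 3

Step 2 — sample covariance S[i,j] = (1/(n-1)) · Σ_k (x_{k,i} - mean_i) · (x_{k,j} - mean_j), with n-1 = 3.
  S[X,X] = ((1.25)·(1.25) + (-2.75)·(-2.75) + (2.25)·(2.25) + (-0.75)·(-0.75)) / 3 = 14.75/3 = 4.9167
  S[X,Y] = ((1.25)·(-2) + (-2.75)·(-1) + (2.25)·(1) + (-0.75)·(2)) / 3 = 1/3 = 0.3333
  S[Y,Y] = ((-2)·(-2) + (-1)·(-1) + (1)·(1) + (2)·(2)) / 3 = 10/3 = 3.3333

S is symmetric (S[j,i] = S[i,j]). Assembling:

S = [[4.9167, 0.3333],
 [0.3333, 3.3333]]


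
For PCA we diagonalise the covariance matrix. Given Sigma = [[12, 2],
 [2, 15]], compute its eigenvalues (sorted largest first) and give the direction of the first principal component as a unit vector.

Step 1 — characteristic polynomial of 2×2 Sigma:
  det(Sigma - λI) = λ² - trace · λ + det = 0.
  trace = 12 + 15 = 27, det = 12·15 - (2)² = 176.
Step 2 — discriminant:
  Δ = trace² - 4·det = 729 - 704 = 25.
Step 3 — eigenvalues:
  λ = (trace ± √Δ)/2 = (27 ± 5)/2,
  λ_1 = 16,  λ_2 = 11.

Step 4 — unit eigenvector for λ_1: solve (Sigma - λ_1 I)v = 0. First row:
  (12 - 16)·v_x + (2)·v_y = 0, i.e. (-4)·v_x + (2)·v_y = 0,
  so v ∝ (b, λ_1 - a) = (2, 4) = u.
  ||u|| = √((2)² + (4)²) = √(20) ≈ 4.4721,
  v_1 = u/||u|| ≈ (0.4472, 0.8944) (||v_1|| = 1).

λ_1 = 16,  λ_2 = 11;  v_1 ≈ (0.4472, 0.8944)


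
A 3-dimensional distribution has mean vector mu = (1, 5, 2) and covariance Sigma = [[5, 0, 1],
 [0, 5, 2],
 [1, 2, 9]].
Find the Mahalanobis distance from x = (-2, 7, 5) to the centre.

Step 1 — centre the observation: (x - mu) = (-3, 2, 3).

Step 2 — invert Sigma (cofactor / det for 3×3, or solve directly):
  Sigma^{-1} = [[0.205, 0.01, -0.025],
 [0.01, 0.22, -0.05],
 [-0.025, -0.05, 0.125]].

Step 3 — form the quadratic (x - mu)^T · Sigma^{-1} · (x - mu):
  Sigma^{-1} · (x - mu) = (-0.67, 0.26, 0.35).
  (x - mu)^T · [Sigma^{-1} · (x - mu)] = (-3)·(-0.67) + (2)·(0.26) + (3)·(0.35) = 3.58.

Step 4 — take square root: d = √(3.58) ≈ 1.8921.

d(x, mu) = √(3.58) ≈ 1.8921


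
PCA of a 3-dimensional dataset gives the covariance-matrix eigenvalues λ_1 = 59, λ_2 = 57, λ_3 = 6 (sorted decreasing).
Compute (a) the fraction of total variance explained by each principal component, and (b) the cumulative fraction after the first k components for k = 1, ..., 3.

Step 1 — total variance = trace(Sigma) = Σ λ_i = 59 + 57 + 6 = 122.

Step 2 — fraction explained by component i = λ_i / Σ λ:
  PC1: 59/122 = 0.4836
  PC2: 57/122 = 0.4672
  PC3: 6/122 = 0.0492

Step 3 — cumulative fraction after k components = (λ_1 + ... + λ_k) / Σ λ:
  k = 1: 59/122 = 0.4836
  k = 2: (59 + 57)/122 = 116/122 = 0.9508
  k = 3: (59 + 57 + 6)/122 = 122/122 = 1

Summary (fraction, with percent):

explained: PC1 0.4836 (48.36%), PC2 0.4672 (46.72%), PC3 0.0492 (4.92%);  cumulative: 0.4836, 0.9508, 1


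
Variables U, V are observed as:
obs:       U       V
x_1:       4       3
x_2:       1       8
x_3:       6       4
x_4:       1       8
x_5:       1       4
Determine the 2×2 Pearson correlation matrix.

Step 1 — column means:
  mean(U) = (4 + 1 + 6 + 1 + 1) / 5 = 13/5 = 2.6
  mean(V) = (3 + 8 + 4 + 8 + 4) / 5 = 27/5 = 5.4

Step 2 — sample variances and covariances s[i,j] = (1/(n-1)) · Σ_k (x_{k,i} - mean_i) · (x_{k,j} - mean_j), with n-1 = 4:
  s[U,U] = ((1.4)·(1.4) + (-1.6)·(-1.6) + (3.4)·(3.4) + (-1.6)·(-1.6) + (-1.6)·(-1.6)) / 4 = 21.2/4 = 5.3
  s[U,V] = ((1.4)·(-2.4) + (-1.6)·(2.6) + (3.4)·(-1.4) + (-1.6)·(2.6) + (-1.6)·(-1.4)) / 4 = -14.2/4 = -3.55
  s[V,V] = ((-2.4)·(-2.4) + (2.6)·(2.6) + (-1.4)·(-1.4) + (2.6)·(2.6) + (-1.4)·(-1.4)) / 4 = 23.2/4 = 5.8
  Sample standard deviations s_i = √(s[i,i]):
  s(U) = √(5.3) = 2.3022
  s(V) = √(5.8) = 2.4083

Step 3 — r_{ij} = s_{ij} / (s_i · s_j):
  r[U,U] = 1 (diagonal).
  r[U,V] = -3.55 / (2.3022 · 2.4083) = -3.55 / 5.5444 = -0.6403
  r[V,V] = 1 (diagonal).

R is symmetric with unit diagonal. Assembling:

R = [[1, -0.6403],
 [-0.6403, 1]]


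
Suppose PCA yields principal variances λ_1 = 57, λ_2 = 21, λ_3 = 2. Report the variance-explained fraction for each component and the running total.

Step 1 — total variance = trace(Sigma) = Σ λ_i = 57 + 21 + 2 = 80.

Step 2 — fraction explained by component i = λ_i / Σ λ:
  PC1: 57/80 = 0.7125
  PC2: 21/80 = 0.2625
  PC3: 2/80 = 0.025

Step 3 — cumulative fraction after k components = (λ_1 + ... + λ_k) / Σ λ:
  k = 1: 57/80 = 0.7125
  k = 2: (57 + 21)/80 = 78/80 = 0.975
  k = 3: (57 + 21 + 2)/80 = 80/80 = 1

Summary (fraction, with percent):

explained: PC1 0.7125 (71.25%), PC2 0.2625 (26.25%), PC3 0.025 (2.5%);  cumulative: 0.7125, 0.975, 1


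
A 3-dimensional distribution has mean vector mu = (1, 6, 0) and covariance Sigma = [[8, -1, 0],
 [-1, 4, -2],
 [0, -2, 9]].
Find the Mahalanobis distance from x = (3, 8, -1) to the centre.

Step 1 — centre the observation: (x - mu) = (2, 2, -1).

Step 2 — invert Sigma (cofactor / det for 3×3, or solve directly):
  Sigma^{-1} = [[0.1296, 0.0364, 0.0081],
 [0.0364, 0.2915, 0.0648],
 [0.0081, 0.0648, 0.1255]].

Step 3 — form the quadratic (x - mu)^T · Sigma^{-1} · (x - mu):
  Sigma^{-1} · (x - mu) = (0.3239, 0.5911, 0.0202).
  (x - mu)^T · [Sigma^{-1} · (x - mu)] = (2)·(0.3239) + (2)·(0.5911) + (-1)·(0.0202) = 1.8097.

Step 4 — take square root: d = √(1.8097) ≈ 1.3453.

d(x, mu) = √(1.8097) ≈ 1.3453


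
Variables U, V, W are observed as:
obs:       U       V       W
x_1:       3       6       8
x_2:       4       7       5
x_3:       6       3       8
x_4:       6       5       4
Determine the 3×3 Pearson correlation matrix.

Step 1 — column means:
  mean(U) = (3 + 4 + 6 + 6) / 4 = 19/4 = 4.75
  mean(V) = (6 + 7 + 3 + 5) / 4 = 21/4 = 5.25
  mean(W) = (8 + 5 + 8 + 4) / 4 = 25/4 = 6.25

Step 2 — sample variances and covariances s[i,j] = (1/(n-1)) · Σ_k (x_{k,i} - mean_i) · (x_{k,j} - mean_j), with n-1 = 3:
  s[U,U] = ((-1.75)·(-1.75) + (-0.75)·(-0.75) + (1.25)·(1.25) + (1.25)·(1.25)) / 3 = 6.75/3 = 2.25
  s[U,V] = ((-1.75)·(0.75) + (-0.75)·(1.75) + (1.25)·(-2.25) + (1.25)·(-0.25)) / 3 = -5.75/3 = -1.9167
  s[U,W] = ((-1.75)·(1.75) + (-0.75)·(-1.25) + (1.25)·(1.75) + (1.25)·(-2.25)) / 3 = -2.75/3 = -0.9167
  s[V,V] = ((0.75)·(0.75) + (1.75)·(1.75) + (-2.25)·(-2.25) + (-0.25)·(-0.25)) / 3 = 8.75/3 = 2.9167
  s[V,W] = ((0.75)·(1.75) + (1.75)·(-1.25) + (-2.25)·(1.75) + (-0.25)·(-2.25)) / 3 = -4.25/3 = -1.4167
  s[W,W] = ((1.75)·(1.75) + (-1.25)·(-1.25) + (1.75)·(1.75) + (-2.25)·(-2.25)) / 3 = 12.75/3 = 4.25
  Sample standard deviations s_i = √(s[i,i]):
  s(U) = √(2.25) = 1.5
  s(V) = √(2.9167) = 1.7078
  s(W) = √(4.25) = 2.0616

Step 3 — r_{ij} = s_{ij} / (s_i · s_j):
  r[U,U] = 1 (diagonal).
  r[U,V] = -1.9167 / (1.5 · 1.7078) = -1.9167 / 2.5617 = -0.7482
  r[U,W] = -0.9167 / (1.5 · 2.0616) = -0.9167 / 3.0923 = -0.2964
  r[V,V] = 1 (diagonal).
  r[V,W] = -1.4167 / (1.7078 · 2.0616) = -1.4167 / 3.5208 = -0.4024
  r[W,W] = 1 (diagonal).

R is symmetric with unit diagonal. Assembling:

R = [[1, -0.7482, -0.2964],
 [-0.7482, 1, -0.4024],
 [-0.2964, -0.4024, 1]]


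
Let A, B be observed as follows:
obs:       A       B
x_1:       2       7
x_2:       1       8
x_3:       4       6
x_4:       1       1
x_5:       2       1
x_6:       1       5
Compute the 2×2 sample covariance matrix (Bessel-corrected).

Step 1 — column means:
  mean(A) = (2 + 1 + 4 + 1 + 2 + 1) / 6 = 11/6 = 1.8333
  mean(B) = (7 + 8 + 6 + 1 + 1 + 5) / 6 = 28/6 = 4.6667

Step 2 — sample covariance S[i,j] = (1/(n-1)) · Σ_k (x_{k,i} - mean_i) · (x_{k,j} - mean_j), with n-1 = 5.
  S[A,A] = ((0.1667)·(0.1667) + (-0.8333)·(-0.8333) + (2.1667)·(2.1667) + (-0.8333)·(-0.8333) + (0.1667)·(0.1667) + (-0.8333)·(-0.8333)) / 5 = 6.8333/5 = 1.3667
  S[A,B] = ((0.1667)·(2.3333) + (-0.8333)·(3.3333) + (2.1667)·(1.3333) + (-0.8333)·(-3.6667) + (0.1667)·(-3.6667) + (-0.8333)·(0.3333)) / 5 = 2.6667/5 = 0.5333
  S[B,B] = ((2.3333)·(2.3333) + (3.3333)·(3.3333) + (1.3333)·(1.3333) + (-3.6667)·(-3.6667) + (-3.6667)·(-3.6667) + (0.3333)·(0.3333)) / 5 = 45.3333/5 = 9.0667

S is symmetric (S[j,i] = S[i,j]). Assembling:

S = [[1.3667, 0.5333],
 [0.5333, 9.0667]]


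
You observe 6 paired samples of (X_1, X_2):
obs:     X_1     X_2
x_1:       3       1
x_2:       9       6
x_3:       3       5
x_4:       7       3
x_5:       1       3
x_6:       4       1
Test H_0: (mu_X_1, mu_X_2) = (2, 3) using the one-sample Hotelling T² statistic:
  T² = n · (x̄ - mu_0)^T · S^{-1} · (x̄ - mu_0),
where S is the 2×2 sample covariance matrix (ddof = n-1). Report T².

Step 1 — sample mean vector:
  mean(X_1) = (3 + 9 + 3 + 7 + 1 + 4) / 6 = 27/6 = 4.5
  mean(X_2) = (1 + 6 + 5 + 3 + 3 + 1) / 6 = 19/6 = 3.1667
  x̄ = (4.5, 3.1667),  deviation x̄ - mu_0 = (4.5, 3.1667) - (2, 3) = (2.5, 0.1667).

Step 2 — sample covariance matrix, S[i,j] = (1/(n-1)) · Σ_k (x_{k,i} - mean_i) · (x_{k,j} - mean_j), divisor n-1 = 5:
  S[X_1,X_1] = ((-1.5)·(-1.5) + (4.5)·(4.5) + (-1.5)·(-1.5) + (2.5)·(2.5) + (-3.5)·(-3.5) + (-0.5)·(-0.5)) / 5 = 43.5/5 = 8.7
  S[X_1,X_2] = ((-1.5)·(-2.1667) + (4.5)·(2.8333) + (-1.5)·(1.8333) + (2.5)·(-0.1667) + (-3.5)·(-0.1667) + (-0.5)·(-2.1667)) / 5 = 14.5/5 = 2.9
  S[X_2,X_2] = ((-2.1667)·(-2.1667) + (2.8333)·(2.8333) + (1.8333)·(1.8333) + (-0.1667)·(-0.1667) + (-0.1667)·(-0.1667) + (-2.1667)·(-2.1667)) / 5 = 20.8333/5 = 4.1667
  S = [[8.7, 2.9],
 [2.9, 4.1667]].

Step 3 — invert S. det(S) = 8.7·4.1667 - (2.9)² = 27.84.
  S^{-1} = (1/det) · [[d, -b], [-b, a]] = [[0.1497, -0.1042],
 [-0.1042, 0.3125]].

Step 4 — quadratic form (x̄ - mu_0)^T · S^{-1} · (x̄ - mu_0):
  S^{-1} · (x̄ - mu_0) = (0.3568, -0.2083),
  (x̄ - mu_0)^T · [...] = (2.5)·(0.3568) + (0.1667)·(-0.2083) = 0.8573.

Step 5 — scale by n: T² = 6 · 0.8573 = 5.1437.

T² ≈ 5.1437


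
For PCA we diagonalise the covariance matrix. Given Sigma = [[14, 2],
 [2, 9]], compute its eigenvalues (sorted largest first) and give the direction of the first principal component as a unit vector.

Step 1 — characteristic polynomial of 2×2 Sigma:
  det(Sigma - λI) = λ² - trace · λ + det = 0.
  trace = 14 + 9 = 23, det = 14·9 - (2)² = 122.
Step 2 — discriminant:
  Δ = trace² - 4·det = 529 - 488 = 41.
Step 3 — eigenvalues:
  λ = (trace ± √Δ)/2 = (23 ± 6.4031)/2,
  λ_1 = 14.7016,  λ_2 = 8.2984.

Step 4 — unit eigenvector for λ_1: solve (Sigma - λ_1 I)v = 0. First row:
  (14 - 14.7016)·v_x + (2)·v_y = 0, i.e. (-0.7016)·v_x + (2)·v_y = 0,
  so v ∝ (b, λ_1 - a) = (2, 0.7016) = u.
  ||u|| = √((2)² + (0.7016)²) = √(4.4922) ≈ 2.1195,
  v_1 = u/||u|| ≈ (0.9436, 0.331) (||v_1|| = 1).

λ_1 = 14.7016,  λ_2 = 8.2984;  v_1 ≈ (0.9436, 0.331)


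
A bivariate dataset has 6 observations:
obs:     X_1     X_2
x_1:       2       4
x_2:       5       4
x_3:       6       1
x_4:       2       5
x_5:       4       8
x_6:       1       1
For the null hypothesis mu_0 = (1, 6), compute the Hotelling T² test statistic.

Step 1 — sample mean vector:
  mean(X_1) = (2 + 5 + 6 + 2 + 4 + 1) / 6 = 20/6 = 3.3333
  mean(X_2) = (4 + 4 + 1 + 5 + 8 + 1) / 6 = 23/6 = 3.8333
  x̄ = (3.3333, 3.8333),  deviation x̄ - mu_0 = (3.3333, 3.8333) - (1, 6) = (2.3333, -2.1667).

Step 2 — sample covariance matrix, S[i,j] = (1/(n-1)) · Σ_k (x_{k,i} - mean_i) · (x_{k,j} - mean_j), divisor n-1 = 5:
  S[X_1,X_1] = ((-1.3333)·(-1.3333) + (1.6667)·(1.6667) + (2.6667)·(2.6667) + (-1.3333)·(-1.3333) + (0.6667)·(0.6667) + (-2.3333)·(-2.3333)) / 5 = 19.3333/5 = 3.8667
  S[X_1,X_2] = ((-1.3333)·(0.1667) + (1.6667)·(0.1667) + (2.6667)·(-2.8333) + (-1.3333)·(1.1667) + (0.6667)·(4.1667) + (-2.3333)·(-2.8333)) / 5 = 0.3333/5 = 0.0667
  S[X_2,X_2] = ((0.1667)·(0.1667) + (0.1667)·(0.1667) + (-2.8333)·(-2.8333) + (1.1667)·(1.1667) + (4.1667)·(4.1667) + (-2.8333)·(-2.8333)) / 5 = 34.8333/5 = 6.9667
  S = [[3.8667, 0.0667],
 [0.0667, 6.9667]].

Step 3 — invert S. det(S) = 3.8667·6.9667 - (0.0667)² = 26.9333.
  S^{-1} = (1/det) · [[d, -b], [-b, a]] = [[0.2587, -0.0025],
 [-0.0025, 0.1436]].

Step 4 — quadratic form (x̄ - mu_0)^T · S^{-1} · (x̄ - mu_0):
  S^{-1} · (x̄ - mu_0) = (0.6089, -0.3168),
  (x̄ - mu_0)^T · [...] = (2.3333)·(0.6089) + (-2.1667)·(-0.3168) = 2.1073.

Step 5 — scale by n: T² = 6 · 2.1073 = 12.6436.

T² ≈ 12.6436


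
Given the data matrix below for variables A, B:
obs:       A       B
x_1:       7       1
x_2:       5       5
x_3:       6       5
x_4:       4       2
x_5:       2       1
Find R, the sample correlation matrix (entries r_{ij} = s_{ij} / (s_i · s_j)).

Step 1 — column means:
  mean(A) = (7 + 5 + 6 + 4 + 2) / 5 = 24/5 = 4.8
  mean(B) = (1 + 5 + 5 + 2 + 1) / 5 = 14/5 = 2.8

Step 2 — sample variances and covariances s[i,j] = (1/(n-1)) · Σ_k (x_{k,i} - mean_i) · (x_{k,j} - mean_j), with n-1 = 4:
  s[A,A] = ((2.2)·(2.2) + (0.2)·(0.2) + (1.2)·(1.2) + (-0.8)·(-0.8) + (-2.8)·(-2.8)) / 4 = 14.8/4 = 3.7
  s[A,B] = ((2.2)·(-1.8) + (0.2)·(2.2) + (1.2)·(2.2) + (-0.8)·(-0.8) + (-2.8)·(-1.8)) / 4 = 4.8/4 = 1.2
  s[B,B] = ((-1.8)·(-1.8) + (2.2)·(2.2) + (2.2)·(2.2) + (-0.8)·(-0.8) + (-1.8)·(-1.8)) / 4 = 16.8/4 = 4.2
  Sample standard deviations s_i = √(s[i,i]):
  s(A) = √(3.7) = 1.9235
  s(B) = √(4.2) = 2.0494

Step 3 — r_{ij} = s_{ij} / (s_i · s_j):
  r[A,A] = 1 (diagonal).
  r[A,B] = 1.2 / (1.9235 · 2.0494) = 1.2 / 3.9421 = 0.3044
  r[B,B] = 1 (diagonal).

R is symmetric with unit diagonal. Assembling:

R = [[1, 0.3044],
 [0.3044, 1]]
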